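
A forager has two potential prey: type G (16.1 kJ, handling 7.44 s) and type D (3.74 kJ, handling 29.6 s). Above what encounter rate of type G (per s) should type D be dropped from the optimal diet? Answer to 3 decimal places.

0.008 per s

Drop type D once their profitability E₂/h₂ falls below the rate achievable on type G alone: E₂/h₂ = λE₁/(1 + λh₁).
Solve for λ: λE₁h₂ = E₂(1 + λh₁) → λ(E₁h₂ − E₂h₁) = E₂ → λ = E₂/(E₁h₂ − E₂h₁).
λ = 3.74/(16.1×29.6 − 3.74×7.44) = 3.74/448.7 = 0.008335 per s.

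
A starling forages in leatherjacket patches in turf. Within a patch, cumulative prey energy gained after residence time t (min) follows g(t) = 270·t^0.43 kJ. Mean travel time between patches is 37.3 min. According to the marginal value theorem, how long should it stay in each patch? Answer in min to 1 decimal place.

28.1 min

Optimal t* satisfies g'(t*) = g(t*)/(T + t*).
g'(t) = 0.43·270·t^-0.57. Setting 0.43·270·t^-0.57 = 270·t^0.43/(37.3+t) gives 0.43(37.3+t) = t, so 0.57·t = 0.43×37.3.
t* = 0.43×37.3/0.57 = 28.14 min.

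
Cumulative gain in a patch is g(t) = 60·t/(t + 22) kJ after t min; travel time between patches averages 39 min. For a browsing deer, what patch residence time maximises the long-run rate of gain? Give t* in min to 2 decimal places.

29.29 min

Maximise g(t)/(T+t): set derivative to zero → g'(t)(T+t) = g(t).
g'(t) = 60·22/(t + 22)². Setting 60·22/(t+22)² = 60t/[(t+22)(39+t)] gives 22(39+t) = t(t+22), so t² = 22×39 = 858.
t* = √858 = 29.29 min.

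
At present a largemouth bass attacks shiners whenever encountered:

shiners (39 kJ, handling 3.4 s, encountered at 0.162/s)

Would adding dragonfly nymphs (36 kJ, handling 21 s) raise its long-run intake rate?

No

Current rate: (0.162×39)/(1 + 0.162×3.4) = 4.074 kJ/s.
dragonfly nymphs: E/h = 36/21 = 1.714 kJ/s.
Since 1.714 < R, time spent handling dragonfly nymphs is better spent searching.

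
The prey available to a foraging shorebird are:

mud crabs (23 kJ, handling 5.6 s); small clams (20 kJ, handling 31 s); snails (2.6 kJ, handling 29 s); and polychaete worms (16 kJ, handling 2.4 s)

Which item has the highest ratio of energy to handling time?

In descending order of E/h:
polychaete worms: 16/2.4 = 6.67 kJ/s
mud crabs: 23/5.6 = 4.11 kJ/s
small clams: 20/31 = 0.645 kJ/s
snails: 2.6/29 = 0.0897 kJ/s

polychaete worms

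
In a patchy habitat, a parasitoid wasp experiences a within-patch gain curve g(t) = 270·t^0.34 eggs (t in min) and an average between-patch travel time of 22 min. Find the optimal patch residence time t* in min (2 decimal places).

Optimal t* satisfies g'(t*) = g(t*)/(T + t*).
g'(t) = 0.34·270·t^-0.66. Setting 0.34·270·t^-0.66 = 270·t^0.34/(22+t) gives 0.34(22+t) = t, so 0.66·t = 0.34×22.
t* = 0.34×22/0.66 = 11.33 min.

11.33 min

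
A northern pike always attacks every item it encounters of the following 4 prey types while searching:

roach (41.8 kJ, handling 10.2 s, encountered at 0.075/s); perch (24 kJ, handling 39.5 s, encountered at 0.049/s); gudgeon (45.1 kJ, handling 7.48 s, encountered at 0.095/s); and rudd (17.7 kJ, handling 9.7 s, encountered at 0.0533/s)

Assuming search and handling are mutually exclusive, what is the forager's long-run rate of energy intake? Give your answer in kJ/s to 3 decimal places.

1.936 kJ/s

R = Σλ_iE_i / (1 + Σλ_ih_i)
Numerator: 0.075×41.8 + 0.049×24 + 0.095×45.1 + 0.0533×17.7 = 9.539
Denominator: 1 + 0.075×10.2 + 0.049×39.5 + 0.095×7.48 + 0.0533×9.7 = 4.928
R = 9.539/4.928 = 1.936 kJ/s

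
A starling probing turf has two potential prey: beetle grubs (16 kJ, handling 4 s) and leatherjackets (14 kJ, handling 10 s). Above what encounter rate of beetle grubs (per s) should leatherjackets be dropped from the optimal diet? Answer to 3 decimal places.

Drop leatherjackets once their profitability E₂/h₂ falls below the rate achievable on beetle grubs alone: E₂/h₂ = λE₁/(1 + λh₁).
Solve for λ: λE₁h₂ = E₂(1 + λh₁) → λ(E₁h₂ − E₂h₁) = E₂ → λ = E₂/(E₁h₂ − E₂h₁).
λ = 14/(16×10 − 14×4) = 14/104 = 0.1346 per s.

0.135 per s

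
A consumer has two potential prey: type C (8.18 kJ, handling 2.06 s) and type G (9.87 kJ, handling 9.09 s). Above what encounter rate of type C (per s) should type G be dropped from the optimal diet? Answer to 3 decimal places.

The zero-one rule: include type G iff E₂/h₂ > λE₁/(1+λh₁). Equality gives the switch point.
λE₁h₂ = E₂ + λE₂h₁ ⇒ λ = E₂/(E₁h₂ − E₂h₁) = 9.87/(74.36 − 20.33) = 0.1827 per s.

0.183 per s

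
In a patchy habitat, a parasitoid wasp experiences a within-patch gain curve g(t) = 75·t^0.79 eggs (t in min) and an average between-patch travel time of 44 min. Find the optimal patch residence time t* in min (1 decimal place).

Maximise g(t)/(T+t): set derivative to zero → g'(t)(T+t) = g(t).
g'(t) = 0.79·75·t^-0.21. Setting 0.79·75·t^-0.21 = 75·t^0.79/(44+t) gives 0.79(44+t) = t, so 0.21·t = 0.79×44.
t* = 0.79×44/0.21 = 165.5 min.

165.5 min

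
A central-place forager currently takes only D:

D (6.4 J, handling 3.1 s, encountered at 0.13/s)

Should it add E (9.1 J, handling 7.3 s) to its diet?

On D alone, R = ΣλE/(1+Σλh) = 0.832/1.403 = 0.593 J/s.
E: E/h = 9.1/7.3 = 1.247 J/s.
1.247 > 0.593, so adding E raises the average — include it.

Yes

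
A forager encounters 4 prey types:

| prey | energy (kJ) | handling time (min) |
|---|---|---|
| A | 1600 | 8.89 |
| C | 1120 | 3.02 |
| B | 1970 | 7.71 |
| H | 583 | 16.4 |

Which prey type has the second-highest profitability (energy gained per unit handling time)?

B

In descending order of E/h:
C: 1120/3.02 = 371 kJ/min
B: 1970/7.71 = 256 kJ/min
A: 1600/8.89 = 180 kJ/min
H: 583/16.4 = 35.5 kJ/min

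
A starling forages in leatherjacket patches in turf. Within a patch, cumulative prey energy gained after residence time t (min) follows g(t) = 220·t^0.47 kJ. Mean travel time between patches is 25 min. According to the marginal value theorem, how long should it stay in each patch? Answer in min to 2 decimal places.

22.17 min

By the marginal value theorem, leave when the instantaneous gain rate g'(t) equals the habitat-wide average g(t)/(T + t).
g'(t) = 0.47·220·t^-0.53. Setting 0.47·220·t^-0.53 = 220·t^0.47/(25+t) gives 0.47(25+t) = t, so 0.53·t = 0.47×25.
t* = 0.47×25/0.53 = 22.17 min.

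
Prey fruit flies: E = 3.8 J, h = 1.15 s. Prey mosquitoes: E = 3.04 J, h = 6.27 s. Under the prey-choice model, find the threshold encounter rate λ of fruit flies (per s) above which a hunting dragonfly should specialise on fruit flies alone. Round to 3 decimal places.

0.150 per s

The zero-one rule: include mosquitoes iff E₂/h₂ > λE₁/(1+λh₁). Equality gives the switch point.
λE₁h₂ = E₂ + λE₂h₁ ⇒ λ = E₂/(E₁h₂ − E₂h₁) = 3.04/(23.83 − 3.496) = 0.1495 per s.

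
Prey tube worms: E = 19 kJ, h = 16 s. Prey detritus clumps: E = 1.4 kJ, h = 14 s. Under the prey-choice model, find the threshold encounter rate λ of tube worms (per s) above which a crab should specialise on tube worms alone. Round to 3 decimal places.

The zero-one rule: include detritus clumps iff E₂/h₂ > λE₁/(1+λh₁). Equality gives the switch point.
λE₁h₂ = E₂ + λE₂h₁ ⇒ λ = E₂/(E₁h₂ − E₂h₁) = 1.4/(266 − 22.4) = 0.005747 per s.

0.006 per s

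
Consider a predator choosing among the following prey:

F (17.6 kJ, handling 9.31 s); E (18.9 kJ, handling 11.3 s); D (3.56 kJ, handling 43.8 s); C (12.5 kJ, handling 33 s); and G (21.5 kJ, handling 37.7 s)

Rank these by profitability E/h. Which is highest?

In descending order of E/h:
F: 17.6/9.31 = 1.89 kJ/s
E: 18.9/11.3 = 1.67 kJ/s
G: 21.5/37.7 = 0.57 kJ/s
C: 12.5/33 = 0.379 kJ/s
D: 3.56/43.8 = 0.0813 kJ/s

F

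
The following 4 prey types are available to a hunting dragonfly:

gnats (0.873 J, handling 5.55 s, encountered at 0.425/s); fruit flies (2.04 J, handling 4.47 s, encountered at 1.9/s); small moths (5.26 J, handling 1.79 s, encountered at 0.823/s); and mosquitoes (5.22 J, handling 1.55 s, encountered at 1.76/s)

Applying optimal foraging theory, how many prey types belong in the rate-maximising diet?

2

Profitabilities (E/h, J/s): mosquitoes 3.37, small moths 2.94, fruit flies 0.456, gnats 0.157. Add prey in this order while the next type's profitability exceeds the intake rate on those already taken.
Rate on top 1: 2.464. small moths: 2.94 > 2.464 → include.
Rate on top 2: 2.599. fruit flies: 0.456 < 2.599 → exclude; stop.
Optimal diet: mosquitoes, small moths — 2 of 4 types.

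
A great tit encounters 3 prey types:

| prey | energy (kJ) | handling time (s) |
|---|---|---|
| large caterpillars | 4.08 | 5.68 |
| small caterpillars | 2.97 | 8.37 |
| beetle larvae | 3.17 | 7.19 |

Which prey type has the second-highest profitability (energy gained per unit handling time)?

Profitability E/h (kJ/s): large caterpillars = 4.08/5.68 = 0.718, small caterpillars = 2.97/8.37 = 0.355, beetle larvae = 3.17/7.19 = 0.441.
Ranked: large caterpillars > beetle larvae > small caterpillars.

beetle larvae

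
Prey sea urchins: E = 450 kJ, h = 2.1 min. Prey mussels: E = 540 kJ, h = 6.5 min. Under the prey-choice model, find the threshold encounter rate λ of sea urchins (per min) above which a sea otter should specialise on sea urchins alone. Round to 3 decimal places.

At the threshold, the rate on sea urchins alone equals the profitability of mussels: λ·450/(1 + λ·2.1) = 540/6.5 = 83.08.
Rearranging, λ(450 − 83.08×2.1) = 83.08, so λ = 83.08/275.5 = 0.3015 per min.

0.302 per min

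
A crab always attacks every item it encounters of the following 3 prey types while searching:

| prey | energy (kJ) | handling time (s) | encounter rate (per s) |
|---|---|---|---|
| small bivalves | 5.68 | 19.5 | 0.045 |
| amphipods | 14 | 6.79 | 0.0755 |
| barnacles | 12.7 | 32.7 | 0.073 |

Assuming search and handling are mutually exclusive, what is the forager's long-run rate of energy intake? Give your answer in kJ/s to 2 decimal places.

0.47 kJ/s

Energy encountered per unit search time: 0.045×5.68 + 0.0755×14 + 0.073×12.7 = 2.24 kJ/s.
Handling time per unit search time: 0.045×19.5 + 0.0755×6.79 + 0.073×32.7 = 3.777.
Rate = 2.24/(1 + 3.777) = 0.4688 kJ/s.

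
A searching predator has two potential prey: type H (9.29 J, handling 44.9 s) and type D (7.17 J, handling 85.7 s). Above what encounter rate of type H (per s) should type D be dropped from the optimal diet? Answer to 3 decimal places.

The zero-one rule: include type D iff E₂/h₂ > λE₁/(1+λh₁). Equality gives the switch point.
λE₁h₂ = E₂ + λE₂h₁ ⇒ λ = E₂/(E₁h₂ − E₂h₁) = 7.17/(796.2 − 321.9) = 0.01512 per s.

0.015 per s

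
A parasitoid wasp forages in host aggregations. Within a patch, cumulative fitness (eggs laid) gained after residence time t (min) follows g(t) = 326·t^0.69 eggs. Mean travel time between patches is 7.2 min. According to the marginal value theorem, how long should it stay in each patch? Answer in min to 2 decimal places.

16.03 min

By the marginal value theorem, leave when the instantaneous gain rate g'(t) equals the habitat-wide average g(t)/(T + t).
g'(t) = 0.69·326·t^-0.31. Setting 0.69·326·t^-0.31 = 326·t^0.69/(7.2+t) gives 0.69(7.2+t) = t, so 0.31·t = 0.69×7.2.
t* = 0.69×7.2/0.31 = 16.03 min.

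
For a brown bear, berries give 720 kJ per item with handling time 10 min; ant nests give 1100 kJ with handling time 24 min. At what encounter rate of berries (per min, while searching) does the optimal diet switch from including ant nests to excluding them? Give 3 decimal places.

0.175 per min

At the threshold, the rate on berries alone equals the profitability of ant nests: λ·720/(1 + λ·10) = 1100/24 = 45.83.
Rearranging, λ(720 − 45.83×10) = 45.83, so λ = 45.83/261.7 = 0.1752 per min.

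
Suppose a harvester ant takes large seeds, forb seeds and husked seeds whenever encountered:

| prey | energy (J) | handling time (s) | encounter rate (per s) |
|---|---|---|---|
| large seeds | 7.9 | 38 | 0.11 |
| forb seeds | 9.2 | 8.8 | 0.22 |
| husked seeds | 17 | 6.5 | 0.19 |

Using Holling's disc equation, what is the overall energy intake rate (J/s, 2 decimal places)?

0.73 J/s

R = (0.11×7.9 + 0.22×9.2 + 0.19×17) / (1 + 0.11×38 + 0.22×8.8 + 0.19×6.5) = 6.123/8.351 = 0.7332 J/s.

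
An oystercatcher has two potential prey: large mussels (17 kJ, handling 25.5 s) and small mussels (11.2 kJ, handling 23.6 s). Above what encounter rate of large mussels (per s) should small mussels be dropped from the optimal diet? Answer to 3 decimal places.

0.097 per s

Drop small mussels once their profitability E₂/h₂ falls below the rate achievable on large mussels alone: E₂/h₂ = λE₁/(1 + λh₁).
Solve for λ: λE₁h₂ = E₂(1 + λh₁) → λ(E₁h₂ − E₂h₁) = E₂ → λ = E₂/(E₁h₂ − E₂h₁).
λ = 11.2/(17×23.6 − 11.2×25.5) = 11.2/115.6 = 0.09689 per s.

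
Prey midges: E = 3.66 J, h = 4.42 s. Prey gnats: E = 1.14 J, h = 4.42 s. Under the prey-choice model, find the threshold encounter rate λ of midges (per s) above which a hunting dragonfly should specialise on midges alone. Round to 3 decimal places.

0.102 per s

The zero-one rule: include gnats iff E₂/h₂ > λE₁/(1+λh₁). Equality gives the switch point.
λE₁h₂ = E₂ + λE₂h₁ ⇒ λ = E₂/(E₁h₂ − E₂h₁) = 1.14/(16.18 − 5.039) = 0.1023 per s.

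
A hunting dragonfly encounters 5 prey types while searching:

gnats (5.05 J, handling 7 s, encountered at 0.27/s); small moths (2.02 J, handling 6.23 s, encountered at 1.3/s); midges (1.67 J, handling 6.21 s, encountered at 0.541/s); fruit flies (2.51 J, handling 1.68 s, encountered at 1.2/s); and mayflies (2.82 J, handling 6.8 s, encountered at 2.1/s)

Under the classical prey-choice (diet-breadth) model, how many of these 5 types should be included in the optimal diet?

Rank by E/h (J/s): fruit flies 1.49, gnats 0.721, mayflies 0.415, small moths 0.324, midges 0.269. Include each in turn until the next type's E/h falls below the running intake rate.
Rate on top 1: 0.9987. gnats: 0.721 < 0.9987 → exclude; stop.
Optimal diet: fruit flies — 1 of 5 types.

1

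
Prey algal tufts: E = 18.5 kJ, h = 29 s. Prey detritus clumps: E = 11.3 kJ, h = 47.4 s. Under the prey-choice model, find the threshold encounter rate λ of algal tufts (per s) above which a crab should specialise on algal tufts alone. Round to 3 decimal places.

0.021 per s

At the threshold, the rate on algal tufts alone equals the profitability of detritus clumps: λ·18.5/(1 + λ·29) = 11.3/47.4 = 0.2384.
Rearranging, λ(18.5 − 0.2384×29) = 0.2384, so λ = 0.2384/11.59 = 0.02058 per s.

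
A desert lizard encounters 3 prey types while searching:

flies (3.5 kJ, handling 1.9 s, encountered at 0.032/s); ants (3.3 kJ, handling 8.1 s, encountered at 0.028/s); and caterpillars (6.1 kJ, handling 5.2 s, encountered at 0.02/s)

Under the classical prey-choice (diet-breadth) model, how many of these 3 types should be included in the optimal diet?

Profitabilities (E/h, kJ/s): flies 1.84, caterpillars 1.17, ants 0.407. Add prey in this order while the next type's profitability exceeds the intake rate on those already taken.
Rate on top 1: 0.1056. caterpillars: 1.17 > 0.1056 → include.
Rate on top 2: 0.2009. ants: 0.407 > 0.2009 → include.
Optimal diet: flies, caterpillars, ants — 3 of 3 types.

3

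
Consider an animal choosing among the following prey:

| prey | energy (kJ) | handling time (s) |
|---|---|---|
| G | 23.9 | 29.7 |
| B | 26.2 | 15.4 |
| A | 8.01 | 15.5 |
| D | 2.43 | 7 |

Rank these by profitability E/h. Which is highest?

Profitability E/h (kJ/s): G = 23.9/29.7 = 0.805, B = 26.2/15.4 = 1.7, A = 8.01/15.5 = 0.517, D = 2.43/7 = 0.347.
Ranked: B > G > A > D.

B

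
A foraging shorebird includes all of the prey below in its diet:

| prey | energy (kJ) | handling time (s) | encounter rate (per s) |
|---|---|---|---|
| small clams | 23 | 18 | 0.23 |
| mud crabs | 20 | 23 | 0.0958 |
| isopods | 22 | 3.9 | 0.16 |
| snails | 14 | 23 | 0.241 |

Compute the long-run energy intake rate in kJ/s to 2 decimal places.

1.04 kJ/s

R = Σλ_iE_i / (1 + Σλ_ih_i)
Numerator: 0.23×23 + 0.0958×20 + 0.16×22 + 0.241×14 = 14.1
Denominator: 1 + 0.23×18 + 0.0958×23 + 0.16×3.9 + 0.241×23 = 13.51
R = 14.1/13.51 = 1.044 kJ/s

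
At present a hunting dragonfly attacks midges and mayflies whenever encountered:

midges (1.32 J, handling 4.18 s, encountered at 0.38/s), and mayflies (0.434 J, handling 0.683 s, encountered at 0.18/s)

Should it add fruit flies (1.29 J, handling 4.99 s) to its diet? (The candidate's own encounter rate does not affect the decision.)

Current rate: (0.38×1.32 + 0.18×0.434)/(1 + 0.38×4.18 + 0.18×0.683) = 0.2138 J/s.
fruit flies: E/h = 1.29/4.99 = 0.2585 J/s.
Since 0.2585 > R, including fruit flies increases the long-run rate.

Yes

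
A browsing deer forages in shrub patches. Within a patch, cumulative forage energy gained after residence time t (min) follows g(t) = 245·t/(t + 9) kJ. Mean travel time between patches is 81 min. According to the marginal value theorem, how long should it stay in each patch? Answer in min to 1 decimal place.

27.0 min

By the marginal value theorem, leave when the instantaneous gain rate g'(t) equals the habitat-wide average g(t)/(T + t).
g'(t) = 245·9/(t + 9)². Setting 245·9/(t+9)² = 245t/[(t+9)(81+t)] gives 9(81+t) = t(t+9), so t² = 9×81 = 729.
t* = √729 = 27 min.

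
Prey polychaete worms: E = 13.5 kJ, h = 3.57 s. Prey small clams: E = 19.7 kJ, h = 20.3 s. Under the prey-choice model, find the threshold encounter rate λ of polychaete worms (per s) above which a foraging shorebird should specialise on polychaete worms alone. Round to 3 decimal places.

0.097 per s

The zero-one rule: include small clams iff E₂/h₂ > λE₁/(1+λh₁). Equality gives the switch point.
λE₁h₂ = E₂ + λE₂h₁ ⇒ λ = E₂/(E₁h₂ − E₂h₁) = 19.7/(274.1 − 70.33) = 0.0967 per s.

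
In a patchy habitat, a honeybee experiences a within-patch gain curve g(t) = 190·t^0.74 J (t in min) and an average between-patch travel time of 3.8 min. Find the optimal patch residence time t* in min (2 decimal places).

By the marginal value theorem, leave when the instantaneous gain rate g'(t) equals the habitat-wide average g(t)/(T + t).
g'(t) = 0.74·190·t^-0.26. Setting 0.74·190·t^-0.26 = 190·t^0.74/(3.8+t) gives 0.74(3.8+t) = t, so 0.26·t = 0.74×3.8.
t* = 0.74×3.8/0.26 = 10.82 min.

10.82 min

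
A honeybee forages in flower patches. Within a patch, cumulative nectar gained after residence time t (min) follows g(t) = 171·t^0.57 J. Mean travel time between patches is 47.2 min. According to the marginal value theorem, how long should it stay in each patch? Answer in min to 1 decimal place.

62.6 min

By the marginal value theorem, leave when the instantaneous gain rate g'(t) equals the habitat-wide average g(t)/(T + t).
g'(t) = 0.57·171·t^-0.43. Setting 0.57·171·t^-0.43 = 171·t^0.57/(47.2+t) gives 0.57(47.2+t) = t, so 0.43·t = 0.57×47.2.
t* = 0.57×47.2/0.43 = 62.57 min.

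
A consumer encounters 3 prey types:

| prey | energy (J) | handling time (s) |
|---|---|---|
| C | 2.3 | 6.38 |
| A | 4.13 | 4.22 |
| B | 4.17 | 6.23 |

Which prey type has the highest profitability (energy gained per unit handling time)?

Profitability E/h (J/s): C = 2.3/6.38 = 0.361, A = 4.13/4.22 = 0.979, B = 4.17/6.23 = 0.669.
Ranked: A > B > C.

A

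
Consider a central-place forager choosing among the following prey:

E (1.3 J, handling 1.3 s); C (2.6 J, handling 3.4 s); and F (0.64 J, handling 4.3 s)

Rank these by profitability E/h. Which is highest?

In descending order of E/h:
E: 1.3/1.3 = 1 J/s
C: 2.6/3.4 = 0.765 J/s
F: 0.64/4.3 = 0.149 J/s

E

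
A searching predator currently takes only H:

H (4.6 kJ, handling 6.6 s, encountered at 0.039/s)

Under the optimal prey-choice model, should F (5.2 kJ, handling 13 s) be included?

Yes

On H alone, R = ΣλE/(1+Σλh) = 0.1794/1.257 = 0.1427 kJ/s.
F: E/h = 5.2/13 = 0.4 kJ/s.
Since 0.4 > R, including F increases the long-run rate.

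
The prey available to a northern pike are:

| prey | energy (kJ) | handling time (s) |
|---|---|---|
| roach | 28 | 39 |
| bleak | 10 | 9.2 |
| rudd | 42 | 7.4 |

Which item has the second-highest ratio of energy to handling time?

bleak

Profitability E/h (kJ/s): roach = 28/39 = 0.718, bleak = 10/9.2 = 1.09, rudd = 42/7.4 = 5.68.
Ranked: rudd > bleak > roach.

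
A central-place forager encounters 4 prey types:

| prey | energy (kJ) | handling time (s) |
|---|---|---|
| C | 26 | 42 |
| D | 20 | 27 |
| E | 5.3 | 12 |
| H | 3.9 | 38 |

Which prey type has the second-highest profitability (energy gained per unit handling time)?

In descending order of E/h:
D: 20/27 = 0.741 kJ/s
C: 26/42 = 0.619 kJ/s
E: 5.3/12 = 0.442 kJ/s
H: 3.9/38 = 0.103 kJ/s

C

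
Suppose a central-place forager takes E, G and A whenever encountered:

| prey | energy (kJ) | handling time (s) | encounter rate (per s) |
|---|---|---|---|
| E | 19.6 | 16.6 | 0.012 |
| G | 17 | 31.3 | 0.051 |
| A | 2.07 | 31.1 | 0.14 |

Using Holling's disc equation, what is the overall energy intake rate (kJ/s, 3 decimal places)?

0.195 kJ/s

R = Σλ_iE_i / (1 + Σλ_ih_i)
Numerator: 0.012×19.6 + 0.051×17 + 0.14×2.07 = 1.392
Denominator: 1 + 0.012×16.6 + 0.051×31.3 + 0.14×31.1 = 7.15
R = 1.392/7.15 = 0.1947 kJ/s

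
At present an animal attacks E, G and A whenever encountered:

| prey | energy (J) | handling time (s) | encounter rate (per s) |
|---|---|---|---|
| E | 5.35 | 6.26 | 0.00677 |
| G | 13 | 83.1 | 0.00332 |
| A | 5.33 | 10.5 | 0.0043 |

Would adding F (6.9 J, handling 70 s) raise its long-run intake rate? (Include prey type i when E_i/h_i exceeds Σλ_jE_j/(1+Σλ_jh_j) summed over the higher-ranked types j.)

Yes

On E, G and A alone, R = ΣλE/(1+Σλh) = 0.1023/1.363 = 0.07503 J/s.
Profitability of F: 6.9/70 = 0.09857 J/s.
Since 0.09857 > R, including F increases the long-run rate.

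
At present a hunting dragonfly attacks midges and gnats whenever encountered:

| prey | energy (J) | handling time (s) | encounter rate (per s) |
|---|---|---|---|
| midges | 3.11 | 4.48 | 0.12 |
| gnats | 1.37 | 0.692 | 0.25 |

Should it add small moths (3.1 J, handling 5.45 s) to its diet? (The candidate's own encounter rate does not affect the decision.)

Yes

Intake rate on the current diet: R = (0.12×3.11 + 0.25×1.37) / (1 + 0.12×4.48 + 0.25×0.692) = 0.7157/1.711 = 0.4184 J/s.
small moths: E/h = 3.1/5.45 = 0.5688 J/s.
0.5688 > 0.4184, so adding small moths raises the average — include it.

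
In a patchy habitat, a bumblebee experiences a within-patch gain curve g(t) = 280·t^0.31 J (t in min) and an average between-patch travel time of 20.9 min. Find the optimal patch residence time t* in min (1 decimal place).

9.4 min

By the marginal value theorem, leave when the instantaneous gain rate g'(t) equals the habitat-wide average g(t)/(T + t).
g'(t) = 0.31·280·t^-0.69. Setting 0.31·280·t^-0.69 = 280·t^0.31/(20.9+t) gives 0.31(20.9+t) = t, so 0.69·t = 0.31×20.9.
t* = 0.31×20.9/0.69 = 9.39 min.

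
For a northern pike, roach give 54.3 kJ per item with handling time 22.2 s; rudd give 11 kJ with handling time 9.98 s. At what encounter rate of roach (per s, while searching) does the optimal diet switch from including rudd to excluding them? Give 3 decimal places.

0.037 per s

At the threshold, the rate on roach alone equals the profitability of rudd: λ·54.3/(1 + λ·22.2) = 11/9.98 = 1.102.
Rearranging, λ(54.3 − 1.102×22.2) = 1.102, so λ = 1.102/29.83 = 0.03695 per s.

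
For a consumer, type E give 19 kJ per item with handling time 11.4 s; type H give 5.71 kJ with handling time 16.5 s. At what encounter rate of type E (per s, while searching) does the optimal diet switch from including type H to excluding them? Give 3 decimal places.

Drop type H once their profitability E₂/h₂ falls below the rate achievable on type E alone: E₂/h₂ = λE₁/(1 + λh₁).
Solve for λ: λE₁h₂ = E₂(1 + λh₁) → λ(E₁h₂ − E₂h₁) = E₂ → λ = E₂/(E₁h₂ − E₂h₁).
λ = 5.71/(19×16.5 − 5.71×11.4) = 5.71/248.4 = 0.02299 per s.

0.023 per s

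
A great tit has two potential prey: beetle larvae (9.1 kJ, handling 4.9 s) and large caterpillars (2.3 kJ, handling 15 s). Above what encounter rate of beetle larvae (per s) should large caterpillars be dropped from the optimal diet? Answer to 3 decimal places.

0.018 per s

The zero-one rule: include large caterpillars iff E₂/h₂ > λE₁/(1+λh₁). Equality gives the switch point.
λE₁h₂ = E₂ + λE₂h₁ ⇒ λ = E₂/(E₁h₂ − E₂h₁) = 2.3/(136.5 − 11.27) = 0.01837 per s.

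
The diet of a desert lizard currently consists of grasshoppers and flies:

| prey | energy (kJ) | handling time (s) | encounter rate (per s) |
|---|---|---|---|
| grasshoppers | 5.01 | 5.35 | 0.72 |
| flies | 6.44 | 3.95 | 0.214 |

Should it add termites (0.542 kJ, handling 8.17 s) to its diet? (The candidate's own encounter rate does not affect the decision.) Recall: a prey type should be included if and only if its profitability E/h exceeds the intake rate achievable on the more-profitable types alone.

No

Current rate: (0.72×5.01 + 0.214×6.44)/(1 + 0.72×5.35 + 0.214×3.95) = 0.875 kJ/s.
Profitability of termites: 0.542/8.17 = 0.06634 kJ/s.
Since 0.06634 < R, time spent handling termites is better spent searching.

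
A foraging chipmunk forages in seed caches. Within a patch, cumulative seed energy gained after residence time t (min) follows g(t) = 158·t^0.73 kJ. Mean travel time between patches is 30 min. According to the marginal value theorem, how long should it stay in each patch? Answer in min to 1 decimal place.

81.1 min

Optimal t* satisfies g'(t*) = g(t*)/(T + t*).
g'(t) = 0.73·158·t^-0.27. Setting 0.73·158·t^-0.27 = 158·t^0.73/(30+t) gives 0.73(30+t) = t, so 0.27·t = 0.73×30.
t* = 0.73×30/0.27 = 81.11 min.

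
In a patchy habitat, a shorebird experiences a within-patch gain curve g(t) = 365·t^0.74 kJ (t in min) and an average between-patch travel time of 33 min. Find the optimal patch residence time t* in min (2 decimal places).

93.92 min

By the marginal value theorem, leave when the instantaneous gain rate g'(t) equals the habitat-wide average g(t)/(T + t).
g'(t) = 0.74·365·t^-0.26. Setting 0.74·365·t^-0.26 = 365·t^0.74/(33+t) gives 0.74(33+t) = t, so 0.26·t = 0.74×33.
t* = 0.74×33/0.26 = 93.92 min.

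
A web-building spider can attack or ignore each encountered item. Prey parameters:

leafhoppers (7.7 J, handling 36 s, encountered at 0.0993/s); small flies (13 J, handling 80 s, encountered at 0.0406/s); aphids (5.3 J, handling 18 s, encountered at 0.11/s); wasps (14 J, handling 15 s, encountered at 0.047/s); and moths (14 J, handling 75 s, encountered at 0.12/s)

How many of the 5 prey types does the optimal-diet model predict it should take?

E/h in descending order: wasps 0.933, aphids 0.294, leafhoppers 0.214, moths 0.187, small flies 0.163 J/s. The optimal diet is the largest prefix of this list for which every included type satisfies E_i/h_i > R on the types above it.
Rate on top 1: 0.3859. aphids: 0.294 < 0.3859 → exclude; stop.
Optimal diet: wasps — 1 of 5 types.

1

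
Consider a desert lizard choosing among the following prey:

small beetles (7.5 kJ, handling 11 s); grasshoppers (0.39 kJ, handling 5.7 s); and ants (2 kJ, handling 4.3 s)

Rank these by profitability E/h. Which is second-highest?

ants

Profitability E/h (kJ/s): small beetles = 7.5/11 = 0.682, grasshoppers = 0.39/5.7 = 0.0684, ants = 2/4.3 = 0.465.
Ranked: small beetles > ants > grasshoppers.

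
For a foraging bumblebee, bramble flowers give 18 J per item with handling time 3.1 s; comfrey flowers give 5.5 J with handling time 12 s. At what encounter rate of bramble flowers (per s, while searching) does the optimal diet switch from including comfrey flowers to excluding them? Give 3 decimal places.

The zero-one rule: include comfrey flowers iff E₂/h₂ > λE₁/(1+λh₁). Equality gives the switch point.
λE₁h₂ = E₂ + λE₂h₁ ⇒ λ = E₂/(E₁h₂ − E₂h₁) = 5.5/(216 − 17.05) = 0.02765 per s.

0.028 per s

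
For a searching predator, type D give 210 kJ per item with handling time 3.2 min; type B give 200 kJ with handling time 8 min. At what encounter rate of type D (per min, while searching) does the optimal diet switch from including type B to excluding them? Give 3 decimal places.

0.192 per min

The zero-one rule: include type B iff E₂/h₂ > λE₁/(1+λh₁). Equality gives the switch point.
λE₁h₂ = E₂ + λE₂h₁ ⇒ λ = E₂/(E₁h₂ − E₂h₁) = 200/(1680 − 640) = 0.1923 per min.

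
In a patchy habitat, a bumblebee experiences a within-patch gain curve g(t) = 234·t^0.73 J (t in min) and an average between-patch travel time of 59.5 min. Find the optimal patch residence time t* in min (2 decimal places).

Optimal t* satisfies g'(t*) = g(t*)/(T + t*).
g'(t) = 0.73·234·t^-0.27. Setting 0.73·234·t^-0.27 = 234·t^0.73/(59.5+t) gives 0.73(59.5+t) = t, so 0.27·t = 0.73×59.5.
t* = 0.73×59.5/0.27 = 160.9 min.

160.87 min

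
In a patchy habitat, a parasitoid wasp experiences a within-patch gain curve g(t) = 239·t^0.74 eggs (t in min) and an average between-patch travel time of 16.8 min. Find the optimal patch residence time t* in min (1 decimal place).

47.8 min

Maximise g(t)/(T+t): set derivative to zero → g'(t)(T+t) = g(t).
g'(t) = 0.74·239·t^-0.26. Setting 0.74·239·t^-0.26 = 239·t^0.74/(16.8+t) gives 0.74(16.8+t) = t, so 0.26·t = 0.74×16.8.
t* = 0.74×16.8/0.26 = 47.82 min.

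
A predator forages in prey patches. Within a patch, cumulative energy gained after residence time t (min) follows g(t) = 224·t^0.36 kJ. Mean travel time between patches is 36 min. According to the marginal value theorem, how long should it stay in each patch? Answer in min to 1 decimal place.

Maximise g(t)/(T+t): set derivative to zero → g'(t)(T+t) = g(t).
g'(t) = 0.36·224·t^-0.64. Setting 0.36·224·t^-0.64 = 224·t^0.36/(36+t) gives 0.36(36+t) = t, so 0.64·t = 0.36×36.
t* = 0.36×36/0.64 = 20.25 min.

20.2 min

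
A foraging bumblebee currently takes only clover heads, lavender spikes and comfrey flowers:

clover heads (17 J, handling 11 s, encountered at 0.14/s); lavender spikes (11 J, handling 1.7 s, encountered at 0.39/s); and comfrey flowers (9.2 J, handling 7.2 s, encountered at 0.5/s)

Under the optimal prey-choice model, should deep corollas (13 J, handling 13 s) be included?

Intake rate on the current diet: R = (0.14×17 + 0.39×11 + 0.5×9.2) / (1 + 0.14×11 + 0.39×1.7 + 0.5×7.2) = 11.27/6.803 = 1.657 J/s.
Profitability of deep corollas: 13/13 = 1 J/s.
1 < 1.657, so adding deep corollas would lower the average — exclude it.

No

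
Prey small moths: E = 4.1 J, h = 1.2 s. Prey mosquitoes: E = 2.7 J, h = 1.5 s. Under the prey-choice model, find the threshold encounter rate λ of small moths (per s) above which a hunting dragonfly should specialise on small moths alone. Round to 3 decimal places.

At the threshold, the rate on small moths alone equals the profitability of mosquitoes: λ·4.1/(1 + λ·1.2) = 2.7/1.5 = 1.8.
Rearranging, λ(4.1 − 1.8×1.2) = 1.8, so λ = 1.8/1.94 = 0.9278 per s.

0.928 per s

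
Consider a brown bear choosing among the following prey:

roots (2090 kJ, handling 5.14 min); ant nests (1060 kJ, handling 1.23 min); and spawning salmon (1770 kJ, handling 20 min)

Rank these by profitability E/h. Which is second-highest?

In descending order of E/h:
ant nests: 1060/1.23 = 862 kJ/min
roots: 2090/5.14 = 407 kJ/min
spawning salmon: 1770/20 = 88.5 kJ/min

roots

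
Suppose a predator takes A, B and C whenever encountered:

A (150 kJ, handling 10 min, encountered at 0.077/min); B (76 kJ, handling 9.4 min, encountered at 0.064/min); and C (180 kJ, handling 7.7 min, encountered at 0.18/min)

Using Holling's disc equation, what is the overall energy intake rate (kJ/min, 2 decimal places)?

R = (0.077×150 + 0.064×76 + 0.18×180) / (1 + 0.077×10 + 0.064×9.4 + 0.18×7.7) = 48.81/3.758 = 12.99 kJ/min.

12.99 kJ/min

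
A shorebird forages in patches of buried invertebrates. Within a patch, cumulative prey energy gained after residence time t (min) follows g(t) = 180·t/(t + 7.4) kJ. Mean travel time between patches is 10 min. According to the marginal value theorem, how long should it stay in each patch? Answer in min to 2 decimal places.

8.60 min

Maximise g(t)/(T+t): set derivative to zero → g'(t)(T+t) = g(t).
g'(t) = 180·7.4/(t + 7.4)². Setting 180·7.4/(t+7.4)² = 180t/[(t+7.4)(10+t)] gives 7.4(10+t) = t(t+7.4), so t² = 7.4×10 = 74.
t* = √74 = 8.602 min.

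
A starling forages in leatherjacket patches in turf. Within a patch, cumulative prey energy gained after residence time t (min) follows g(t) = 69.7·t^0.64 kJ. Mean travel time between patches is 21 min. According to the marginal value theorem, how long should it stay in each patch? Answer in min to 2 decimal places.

37.33 min

Maximise g(t)/(T+t): set derivative to zero → g'(t)(T+t) = g(t).
g'(t) = 0.64·69.7·t^-0.36. Setting 0.64·69.7·t^-0.36 = 69.7·t^0.64/(21+t) gives 0.64(21+t) = t, so 0.36·t = 0.64×21.
t* = 0.64×21/0.36 = 37.33 min.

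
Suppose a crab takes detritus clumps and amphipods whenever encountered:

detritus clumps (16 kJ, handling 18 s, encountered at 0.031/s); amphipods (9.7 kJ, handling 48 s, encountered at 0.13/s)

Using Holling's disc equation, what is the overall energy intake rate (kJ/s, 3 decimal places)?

0.225 kJ/s

R = Σλ_iE_i / (1 + Σλ_ih_i)
Numerator: 0.031×16 + 0.13×9.7 = 1.757
Denominator: 1 + 0.031×18 + 0.13×48 = 7.798
R = 1.757/7.798 = 0.2253 kJ/s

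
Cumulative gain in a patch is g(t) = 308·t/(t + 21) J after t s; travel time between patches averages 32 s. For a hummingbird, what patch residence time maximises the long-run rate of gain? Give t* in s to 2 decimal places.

Optimal t* satisfies g'(t*) = g(t*)/(T + t*).
g'(t) = 308·21/(t + 21)². Setting 308·21/(t+21)² = 308t/[(t+21)(32+t)] gives 21(32+t) = t(t+21), so t² = 21×32 = 672.
t* = √672 = 25.92 s.

25.92 s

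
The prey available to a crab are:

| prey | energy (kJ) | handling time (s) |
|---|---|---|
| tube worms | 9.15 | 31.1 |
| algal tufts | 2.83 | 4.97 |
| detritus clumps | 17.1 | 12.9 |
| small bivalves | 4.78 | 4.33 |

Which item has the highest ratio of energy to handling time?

Profitability E/h (kJ/s): tube worms = 9.15/31.1 = 0.294, algal tufts = 2.83/4.97 = 0.569, detritus clumps = 17.1/12.9 = 1.33, small bivalves = 4.78/4.33 = 1.1.
Ranked: detritus clumps > small bivalves > algal tufts > tube worms.

detritus clumps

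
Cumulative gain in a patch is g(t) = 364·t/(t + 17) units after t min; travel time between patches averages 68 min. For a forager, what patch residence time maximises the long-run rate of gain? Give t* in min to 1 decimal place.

Optimal t* satisfies g'(t*) = g(t*)/(T + t*).
g'(t) = 364·17/(t + 17)². Setting 364·17/(t+17)² = 364t/[(t+17)(68+t)] gives 17(68+t) = t(t+17), so t² = 17×68 = 1156.
t* = √1156 = 34 min.

34.0 min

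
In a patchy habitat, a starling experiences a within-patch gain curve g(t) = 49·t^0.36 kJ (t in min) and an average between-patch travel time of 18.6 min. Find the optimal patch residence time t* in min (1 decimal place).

10.5 min

Maximise g(t)/(T+t): set derivative to zero → g'(t)(T+t) = g(t).
g'(t) = 0.36·49·t^-0.64. Setting 0.36·49·t^-0.64 = 49·t^0.36/(18.6+t) gives 0.36(18.6+t) = t, so 0.64·t = 0.36×18.6.
t* = 0.36×18.6/0.64 = 10.46 min.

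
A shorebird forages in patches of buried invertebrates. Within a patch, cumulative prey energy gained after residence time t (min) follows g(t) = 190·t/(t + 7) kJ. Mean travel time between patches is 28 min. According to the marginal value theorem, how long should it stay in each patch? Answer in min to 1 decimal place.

Maximise g(t)/(T+t): set derivative to zero → g'(t)(T+t) = g(t).
g'(t) = 190·7/(t + 7)². Setting 190·7/(t+7)² = 190t/[(t+7)(28+t)] gives 7(28+t) = t(t+7), so t² = 7×28 = 196.
t* = √196 = 14 min.

14.0 min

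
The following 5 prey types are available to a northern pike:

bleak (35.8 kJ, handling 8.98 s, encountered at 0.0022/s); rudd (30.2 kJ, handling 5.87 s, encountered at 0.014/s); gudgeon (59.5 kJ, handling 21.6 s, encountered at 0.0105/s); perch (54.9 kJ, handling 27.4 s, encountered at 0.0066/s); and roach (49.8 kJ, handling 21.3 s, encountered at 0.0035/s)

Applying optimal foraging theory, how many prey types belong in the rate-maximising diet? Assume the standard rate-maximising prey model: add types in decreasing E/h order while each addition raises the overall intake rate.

5

Profitabilities (E/h, kJ/s): rudd 5.14, bleak 3.99, gudgeon 2.75, roach 2.34, perch 2. Add prey in this order while the next type's profitability exceeds the intake rate on those already taken.
Rate on top 1: 0.3907. bleak: 3.99 > 0.3907 → include.
Rate on top 2: 0.4552. gudgeon: 2.75 > 0.4552 → include.
Rate on top 3: 0.8477. roach: 2.34 > 0.8477 → include.
Rate on top 4: 0.9268. perch: 2 > 0.9268 → include.
Optimal diet: rudd, bleak, gudgeon, roach, perch — 5 of 5 types.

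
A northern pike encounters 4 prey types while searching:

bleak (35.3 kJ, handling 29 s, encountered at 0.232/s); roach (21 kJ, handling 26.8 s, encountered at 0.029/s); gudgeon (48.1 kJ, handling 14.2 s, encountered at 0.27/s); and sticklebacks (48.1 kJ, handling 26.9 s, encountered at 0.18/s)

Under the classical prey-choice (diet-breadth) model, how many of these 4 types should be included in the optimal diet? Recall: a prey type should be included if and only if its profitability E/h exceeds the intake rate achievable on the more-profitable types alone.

Rank by E/h (kJ/s): gudgeon 3.39, sticklebacks 1.79, bleak 1.22, roach 0.784. Include each in turn until the next type's E/h falls below the running intake rate.
Rate on top 1: 2.687. sticklebacks: 1.79 < 2.687 → exclude; stop.
Optimal diet: gudgeon — 1 of 4 types.

1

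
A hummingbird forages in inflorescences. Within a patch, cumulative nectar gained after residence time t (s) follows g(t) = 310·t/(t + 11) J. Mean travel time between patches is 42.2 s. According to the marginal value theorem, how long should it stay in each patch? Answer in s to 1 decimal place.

By the marginal value theorem, leave when the instantaneous gain rate g'(t) equals the habitat-wide average g(t)/(T + t).
g'(t) = 310·11/(t + 11)². Setting 310·11/(t+11)² = 310t/[(t+11)(42.2+t)] gives 11(42.2+t) = t(t+11), so t² = 11×42.2 = 464.2.
t* = √464.2 = 21.55 s.

21.5 s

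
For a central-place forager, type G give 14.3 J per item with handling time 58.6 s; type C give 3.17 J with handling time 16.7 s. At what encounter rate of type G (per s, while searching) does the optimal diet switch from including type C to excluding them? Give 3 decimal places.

Drop type C once their profitability E₂/h₂ falls below the rate achievable on type G alone: E₂/h₂ = λE₁/(1 + λh₁).
Solve for λ: λE₁h₂ = E₂(1 + λh₁) → λ(E₁h₂ − E₂h₁) = E₂ → λ = E₂/(E₁h₂ − E₂h₁).
λ = 3.17/(14.3×16.7 − 3.17×58.6) = 3.17/53.05 = 0.05976 per s.

0.060 per s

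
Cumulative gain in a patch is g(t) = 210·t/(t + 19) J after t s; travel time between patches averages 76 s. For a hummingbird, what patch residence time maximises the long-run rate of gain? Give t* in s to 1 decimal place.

Maximise g(t)/(T+t): set derivative to zero → g'(t)(T+t) = g(t).
g'(t) = 210·19/(t + 19)². Setting 210·19/(t+19)² = 210t/[(t+19)(76+t)] gives 19(76+t) = t(t+19), so t² = 19×76 = 1444.
t* = √1444 = 38 s.

38.0 s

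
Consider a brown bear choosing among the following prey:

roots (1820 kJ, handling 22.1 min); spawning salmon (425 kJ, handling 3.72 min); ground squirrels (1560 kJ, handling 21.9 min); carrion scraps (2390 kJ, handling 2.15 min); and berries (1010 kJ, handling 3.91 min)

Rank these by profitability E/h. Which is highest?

In descending order of E/h:
carrion scraps: 2390/2.15 = 1.11e+03 kJ/min
berries: 1010/3.91 = 258 kJ/min
spawning salmon: 425/3.72 = 114 kJ/min
roots: 1820/22.1 = 82.4 kJ/min
ground squirrels: 1560/21.9 = 71.2 kJ/min

carrion scraps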